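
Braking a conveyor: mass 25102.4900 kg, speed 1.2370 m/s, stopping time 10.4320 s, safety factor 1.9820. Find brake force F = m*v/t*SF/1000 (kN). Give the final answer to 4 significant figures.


F = 25102.4900 * 1.2370 / 10.4320 * 1.9820 / 1000
F = 5.900 kN


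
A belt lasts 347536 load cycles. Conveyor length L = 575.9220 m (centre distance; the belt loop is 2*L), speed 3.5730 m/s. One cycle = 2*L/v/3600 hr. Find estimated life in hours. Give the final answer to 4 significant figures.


cycle_time = 2 * 575.9220 / 3.5730 / 3600 = 0.0895485 hr
life = 347536 * 0.0895485 = 31120 hours


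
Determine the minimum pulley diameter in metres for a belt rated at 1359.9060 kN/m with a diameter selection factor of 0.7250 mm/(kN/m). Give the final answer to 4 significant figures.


D = 1359.9060 * 0.7250 / 1000
D = 0.9859 m


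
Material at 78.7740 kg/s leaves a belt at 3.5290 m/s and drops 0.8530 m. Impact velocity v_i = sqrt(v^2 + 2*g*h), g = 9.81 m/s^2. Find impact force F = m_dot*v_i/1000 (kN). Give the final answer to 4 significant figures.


v_i = sqrt(3.5290^2 + 2*9.81*0.8530) = 5.40275 m/s
F = 78.7740 * 5.40275 / 1000
F = 0.4256 kN


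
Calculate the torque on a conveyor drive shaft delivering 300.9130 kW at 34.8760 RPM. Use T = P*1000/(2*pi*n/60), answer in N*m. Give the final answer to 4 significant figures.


omega = 2*pi*34.8760/60 = 3.65221 rad/s
T = 300.9130*1000 / 3.65221
T = 82390 N*m


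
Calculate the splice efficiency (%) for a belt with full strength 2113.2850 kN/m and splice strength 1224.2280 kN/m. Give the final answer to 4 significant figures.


Eff = 1224.2280 / 2113.2850 * 100
Eff = 57.93 %


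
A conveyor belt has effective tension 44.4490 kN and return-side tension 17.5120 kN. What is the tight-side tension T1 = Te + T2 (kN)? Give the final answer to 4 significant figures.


T1 = Te + T2 = 44.4490 + 17.5120
T1 = 61.96 kN


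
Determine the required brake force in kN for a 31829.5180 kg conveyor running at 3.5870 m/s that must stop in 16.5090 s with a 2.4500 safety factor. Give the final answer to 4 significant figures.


F = 31829.5180 * 3.5870 / 16.5090 * 2.4500 / 1000
F = 16.94 kN


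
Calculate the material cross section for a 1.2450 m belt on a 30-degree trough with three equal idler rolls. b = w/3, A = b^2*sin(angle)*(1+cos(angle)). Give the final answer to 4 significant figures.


b = 1.2450/3 = 0.415 m
A = 0.415^2 * sin(30 deg) * (1 + cos(30 deg))
A = 0.1607 m^2


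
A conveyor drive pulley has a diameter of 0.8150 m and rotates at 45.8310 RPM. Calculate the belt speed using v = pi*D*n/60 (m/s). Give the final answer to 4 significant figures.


v = pi * 0.8150 * 45.8310 / 60
v = 1.956 m/s


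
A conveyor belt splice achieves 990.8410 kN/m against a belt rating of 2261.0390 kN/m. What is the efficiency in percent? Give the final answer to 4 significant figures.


Eff = 990.8410 / 2261.0390 * 100
Eff = 43.82 %


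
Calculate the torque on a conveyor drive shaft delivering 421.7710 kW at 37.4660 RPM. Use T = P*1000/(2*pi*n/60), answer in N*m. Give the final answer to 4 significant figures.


omega = 2*pi*37.4660/60 = 3.92343 rad/s
T = 421.7710*1000 / 3.92343
T = 107500 N*m


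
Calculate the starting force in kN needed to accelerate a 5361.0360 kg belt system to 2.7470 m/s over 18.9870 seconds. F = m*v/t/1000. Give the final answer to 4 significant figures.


F = 5361.0360 * 2.7470 / 18.9870 / 1000
F = 0.7756 kN


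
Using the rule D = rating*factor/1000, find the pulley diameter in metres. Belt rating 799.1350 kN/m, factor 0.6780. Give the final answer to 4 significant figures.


D = 799.1350 * 0.6780 / 1000
D = 0.5418 m


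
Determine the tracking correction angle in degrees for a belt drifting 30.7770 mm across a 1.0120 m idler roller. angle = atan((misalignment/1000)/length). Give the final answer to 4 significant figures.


misalign_m = 30.7770 / 1000 = 0.030777 m
angle = atan(0.030777 / 1.0120)
angle = 1.742 deg


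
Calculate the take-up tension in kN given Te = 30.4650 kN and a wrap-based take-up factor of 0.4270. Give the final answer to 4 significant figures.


T_tu = 30.4650 * 0.4270
T_tu = 13.01 kN


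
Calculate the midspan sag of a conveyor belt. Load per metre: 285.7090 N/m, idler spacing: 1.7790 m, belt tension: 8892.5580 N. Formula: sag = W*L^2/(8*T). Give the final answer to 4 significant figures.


sag = 285.7090 * 1.7790^2 / (8 * 8892.5580)
sag = 0.01271 m


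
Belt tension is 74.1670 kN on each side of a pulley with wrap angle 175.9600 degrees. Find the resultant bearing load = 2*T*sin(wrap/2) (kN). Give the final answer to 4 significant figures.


F = 2 * 74.1670 * sin(175.9600/2 deg)
F = 148.2 kN


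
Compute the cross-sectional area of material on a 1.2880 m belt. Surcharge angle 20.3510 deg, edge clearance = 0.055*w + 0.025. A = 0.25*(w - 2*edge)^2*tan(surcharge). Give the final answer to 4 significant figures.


edge = 0.055*1.2880 + 0.025 = 0.09584 m
ew = 1.2880 - 2*0.09584 = 1.09632 m
A = 0.25 * 1.09632^2 * tan(20.3510 deg)
A = 0.1115 m^2


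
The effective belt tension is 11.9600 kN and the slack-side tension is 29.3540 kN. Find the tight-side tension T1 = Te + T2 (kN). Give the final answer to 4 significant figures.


T1 = Te + T2 = 11.9600 + 29.3540
T1 = 41.31 kN


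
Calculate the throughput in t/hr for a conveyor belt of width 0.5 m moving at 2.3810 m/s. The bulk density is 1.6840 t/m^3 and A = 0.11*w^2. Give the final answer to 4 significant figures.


A = 0.11 * 0.5^2 = 0.0275 m^2
C = 0.0275 * 2.3810 * 1.6840 * 3600
C = 397.0 t/hr


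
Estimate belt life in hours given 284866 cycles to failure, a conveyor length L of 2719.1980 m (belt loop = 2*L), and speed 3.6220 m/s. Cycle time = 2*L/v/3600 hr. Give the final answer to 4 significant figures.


cycle_time = 2 * 2719.1980 / 3.6220 / 3600 = 0.41708 hr
life = 284866 * 0.41708 = 118800 hours


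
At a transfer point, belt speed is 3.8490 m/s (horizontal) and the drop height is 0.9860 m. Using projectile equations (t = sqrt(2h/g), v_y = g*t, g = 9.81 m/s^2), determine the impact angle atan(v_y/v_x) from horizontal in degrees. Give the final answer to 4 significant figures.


t = sqrt(2*0.9860/9.81) = 0.448352 s
v_y = 9.81 * 0.448352 = 4.39833 m/s
angle = atan(4.39833 / 3.8490) = 48.81 deg


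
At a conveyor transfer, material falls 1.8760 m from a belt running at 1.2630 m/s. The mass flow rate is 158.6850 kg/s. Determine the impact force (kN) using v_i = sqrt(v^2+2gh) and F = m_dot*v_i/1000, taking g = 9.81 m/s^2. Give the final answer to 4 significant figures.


v_i = sqrt(1.2630^2 + 2*9.81*1.8760) = 6.19696 m/s
F = 158.6850 * 6.19696 / 1000
F = 0.9834 kN


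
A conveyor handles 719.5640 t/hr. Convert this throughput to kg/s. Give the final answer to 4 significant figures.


m_dot = 719.5640 * 1000 / 3600
m_dot = 199.9 kg/s


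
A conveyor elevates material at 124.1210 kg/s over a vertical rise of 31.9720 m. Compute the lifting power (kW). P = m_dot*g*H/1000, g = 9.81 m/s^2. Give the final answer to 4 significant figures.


P = 124.1210 * 9.81 * 31.9720 / 1000
P = 38.93 kW


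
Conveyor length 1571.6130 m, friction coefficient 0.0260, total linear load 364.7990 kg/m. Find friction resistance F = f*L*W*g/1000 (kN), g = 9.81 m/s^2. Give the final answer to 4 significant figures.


F = 0.0260 * 1571.6130 * 364.7990 * 9.81 / 1000
F = 146.2 kN


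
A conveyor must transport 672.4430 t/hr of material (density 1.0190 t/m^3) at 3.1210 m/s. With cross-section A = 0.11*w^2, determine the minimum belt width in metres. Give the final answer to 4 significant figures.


A_req = 672.4430 / (3.1210 * 1.0190 * 3600) = 0.0587334 m^2
w = sqrt(0.0587334 / 0.11)
w = 0.7307 m


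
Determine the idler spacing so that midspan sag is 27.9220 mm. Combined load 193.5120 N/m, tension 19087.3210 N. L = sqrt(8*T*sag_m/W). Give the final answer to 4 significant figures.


sag = 27.9220/1000 = 0.027922 m
L = sqrt(8 * 19087.3210 * 0.027922 / 193.5120)
L = 4.694 m


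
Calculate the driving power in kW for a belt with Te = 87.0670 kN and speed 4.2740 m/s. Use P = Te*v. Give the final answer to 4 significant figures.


P = Te * v = 87.0670 * 4.2740
P = 372.1 kW


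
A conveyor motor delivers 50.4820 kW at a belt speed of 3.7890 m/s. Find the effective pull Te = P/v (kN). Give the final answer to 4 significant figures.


Te = P / v = 50.4820 / 3.7890
Te = 13.32 kN


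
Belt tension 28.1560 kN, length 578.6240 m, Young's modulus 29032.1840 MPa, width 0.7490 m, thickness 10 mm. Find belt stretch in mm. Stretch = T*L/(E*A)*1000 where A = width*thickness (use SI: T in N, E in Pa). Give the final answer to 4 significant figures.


A = 0.7490 * 0.01 = 0.00749 m^2
Stretch = 28.1560*1000 * 578.6240 / (29032.1840e6 * 0.00749) * 1000
Stretch = 74.92 mm


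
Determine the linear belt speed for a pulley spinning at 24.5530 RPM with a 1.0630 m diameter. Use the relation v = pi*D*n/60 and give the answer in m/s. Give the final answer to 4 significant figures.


v = pi * 1.0630 * 24.5530 / 60
v = 1.367 m/s


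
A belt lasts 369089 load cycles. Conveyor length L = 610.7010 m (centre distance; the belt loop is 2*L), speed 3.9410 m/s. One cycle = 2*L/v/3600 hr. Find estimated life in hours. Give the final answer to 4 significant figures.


cycle_time = 2 * 610.7010 / 3.9410 / 3600 = 0.0860894 hr
life = 369089 * 0.0860894 = 31770 hours


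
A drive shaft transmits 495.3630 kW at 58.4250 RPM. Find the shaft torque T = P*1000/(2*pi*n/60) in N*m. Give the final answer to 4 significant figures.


omega = 2*pi*58.4250/60 = 6.11825 rad/s
T = 495.3630*1000 / 6.11825
T = 80960 N*m


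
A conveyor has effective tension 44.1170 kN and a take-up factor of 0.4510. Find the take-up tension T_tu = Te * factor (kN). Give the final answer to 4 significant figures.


T_tu = 44.1170 * 0.4510
T_tu = 19.90 kN


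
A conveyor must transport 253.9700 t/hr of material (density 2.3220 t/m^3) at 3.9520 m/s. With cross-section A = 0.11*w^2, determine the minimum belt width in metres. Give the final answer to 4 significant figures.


A_req = 253.9700 / (3.9520 * 2.3220 * 3600) = 0.00768778 m^2
w = sqrt(0.00768778 / 0.11)
w = 0.2644 m


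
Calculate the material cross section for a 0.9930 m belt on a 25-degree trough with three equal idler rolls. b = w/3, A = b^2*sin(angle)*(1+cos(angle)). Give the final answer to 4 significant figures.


b = 0.9930/3 = 0.331 m
A = 0.331^2 * sin(25 deg) * (1 + cos(25 deg))
A = 0.08827 m^2


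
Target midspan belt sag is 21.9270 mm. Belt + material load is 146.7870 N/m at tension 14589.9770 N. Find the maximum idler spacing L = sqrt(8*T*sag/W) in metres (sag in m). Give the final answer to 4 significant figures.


sag = 21.9270/1000 = 0.021927 m
L = sqrt(8 * 14589.9770 * 0.021927 / 146.7870)
L = 4.176 m


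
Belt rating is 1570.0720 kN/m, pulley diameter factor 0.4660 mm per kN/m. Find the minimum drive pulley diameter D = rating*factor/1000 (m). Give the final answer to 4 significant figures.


D = 1570.0720 * 0.4660 / 1000
D = 0.7317 m


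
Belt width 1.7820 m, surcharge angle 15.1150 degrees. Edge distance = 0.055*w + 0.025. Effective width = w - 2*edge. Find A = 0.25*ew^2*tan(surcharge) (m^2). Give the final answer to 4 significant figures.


edge = 0.055*1.7820 + 0.025 = 0.12301 m
ew = 1.7820 - 2*0.12301 = 1.53598 m
A = 0.25 * 1.53598^2 * tan(15.1150 deg)
A = 0.1593 m^2


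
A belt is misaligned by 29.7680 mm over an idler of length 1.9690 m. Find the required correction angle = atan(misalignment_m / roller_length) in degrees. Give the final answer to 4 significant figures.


misalign_m = 29.7680 / 1000 = 0.029768 m
angle = atan(0.029768 / 1.9690)
angle = 0.8662 deg


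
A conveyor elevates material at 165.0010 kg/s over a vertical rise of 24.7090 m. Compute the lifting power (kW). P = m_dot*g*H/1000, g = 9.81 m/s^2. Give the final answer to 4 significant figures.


P = 165.0010 * 9.81 * 24.7090 / 1000
P = 40.00 kW


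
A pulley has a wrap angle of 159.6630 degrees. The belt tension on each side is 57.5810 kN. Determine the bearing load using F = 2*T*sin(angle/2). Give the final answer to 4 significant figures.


F = 2 * 57.5810 * sin(159.6630/2 deg)
F = 113.4 kN


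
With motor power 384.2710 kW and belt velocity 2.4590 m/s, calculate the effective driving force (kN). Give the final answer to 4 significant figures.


Te = P / v = 384.2710 / 2.4590
Te = 156.3 kN


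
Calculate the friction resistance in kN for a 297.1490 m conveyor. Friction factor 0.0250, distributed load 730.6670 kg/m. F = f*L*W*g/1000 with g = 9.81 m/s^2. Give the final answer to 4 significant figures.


F = 0.0250 * 297.1490 * 730.6670 * 9.81 / 1000
F = 53.25 kN


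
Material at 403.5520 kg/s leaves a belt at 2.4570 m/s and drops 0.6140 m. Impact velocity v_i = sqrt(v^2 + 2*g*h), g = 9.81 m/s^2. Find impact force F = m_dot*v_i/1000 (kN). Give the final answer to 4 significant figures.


v_i = sqrt(2.4570^2 + 2*9.81*0.6140) = 4.25247 m/s
F = 403.5520 * 4.25247 / 1000
F = 1.716 kN


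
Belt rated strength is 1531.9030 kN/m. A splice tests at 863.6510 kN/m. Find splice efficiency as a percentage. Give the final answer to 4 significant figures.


Eff = 863.6510 / 1531.9030 * 100
Eff = 56.38 %


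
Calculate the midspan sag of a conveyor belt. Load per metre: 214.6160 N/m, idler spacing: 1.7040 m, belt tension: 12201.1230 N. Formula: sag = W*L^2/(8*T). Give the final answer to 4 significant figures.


sag = 214.6160 * 1.7040^2 / (8 * 12201.1230)
sag = 0.006384 m


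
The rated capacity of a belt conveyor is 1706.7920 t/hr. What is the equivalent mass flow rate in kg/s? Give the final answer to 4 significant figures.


m_dot = 1706.7920 * 1000 / 3600
m_dot = 474.1 kg/s


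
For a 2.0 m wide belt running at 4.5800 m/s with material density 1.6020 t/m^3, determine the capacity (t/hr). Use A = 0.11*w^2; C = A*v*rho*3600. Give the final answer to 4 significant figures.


A = 0.11 * 2.0^2 = 0.44 m^2
C = 0.44 * 4.5800 * 1.6020 * 3600
C = 11620 t/hr


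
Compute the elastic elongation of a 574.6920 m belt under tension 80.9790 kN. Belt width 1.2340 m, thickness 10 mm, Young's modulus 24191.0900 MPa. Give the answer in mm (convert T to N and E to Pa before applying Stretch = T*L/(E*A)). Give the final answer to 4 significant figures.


A = 1.2340 * 0.01 = 0.01234 m^2
Stretch = 80.9790*1000 * 574.6920 / (24191.0900e6 * 0.01234) * 1000
Stretch = 155.9 mm


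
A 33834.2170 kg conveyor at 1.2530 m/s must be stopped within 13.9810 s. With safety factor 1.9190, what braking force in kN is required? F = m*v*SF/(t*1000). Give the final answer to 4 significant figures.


F = 33834.2170 * 1.2530 / 13.9810 * 1.9190 / 1000
F = 5.819 kN


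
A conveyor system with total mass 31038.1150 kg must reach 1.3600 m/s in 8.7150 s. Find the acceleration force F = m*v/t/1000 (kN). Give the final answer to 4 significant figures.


F = 31038.1150 * 1.3600 / 8.7150 / 1000
F = 4.844 kN


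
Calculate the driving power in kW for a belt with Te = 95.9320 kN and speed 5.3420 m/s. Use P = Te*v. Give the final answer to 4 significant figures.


P = Te * v = 95.9320 * 5.3420
P = 512.5 kW


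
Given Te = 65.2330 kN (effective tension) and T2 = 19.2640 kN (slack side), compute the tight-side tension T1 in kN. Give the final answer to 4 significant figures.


T1 = Te + T2 = 65.2330 + 19.2640
T1 = 84.50 kN


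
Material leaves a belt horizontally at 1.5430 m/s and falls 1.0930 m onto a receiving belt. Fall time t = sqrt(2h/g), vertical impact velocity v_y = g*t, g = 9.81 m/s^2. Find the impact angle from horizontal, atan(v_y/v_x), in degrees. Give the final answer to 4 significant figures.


t = sqrt(2*1.0930/9.81) = 0.472053 s
v_y = 9.81 * 0.472053 = 4.63084 m/s
angle = atan(4.63084 / 1.5430) = 71.57 deg


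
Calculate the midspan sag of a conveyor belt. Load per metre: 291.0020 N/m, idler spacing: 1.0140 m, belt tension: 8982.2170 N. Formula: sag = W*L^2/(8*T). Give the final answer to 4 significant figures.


sag = 291.0020 * 1.0140^2 / (8 * 8982.2170)
sag = 0.004164 m


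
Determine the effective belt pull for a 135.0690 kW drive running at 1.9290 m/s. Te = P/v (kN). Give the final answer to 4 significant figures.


Te = P / v = 135.0690 / 1.9290
Te = 70.02 kN


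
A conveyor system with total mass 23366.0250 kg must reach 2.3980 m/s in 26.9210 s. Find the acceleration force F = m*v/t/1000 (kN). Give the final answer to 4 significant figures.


F = 23366.0250 * 2.3980 / 26.9210 / 1000
F = 2.081 kN


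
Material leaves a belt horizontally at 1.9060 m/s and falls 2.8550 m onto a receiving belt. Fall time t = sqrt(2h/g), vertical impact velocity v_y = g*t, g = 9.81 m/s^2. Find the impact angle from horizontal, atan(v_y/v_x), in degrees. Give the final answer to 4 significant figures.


t = sqrt(2*2.8550/9.81) = 0.762928 s
v_y = 9.81 * 0.762928 = 7.48432 m/s
angle = atan(7.48432 / 1.9060) = 75.71 deg


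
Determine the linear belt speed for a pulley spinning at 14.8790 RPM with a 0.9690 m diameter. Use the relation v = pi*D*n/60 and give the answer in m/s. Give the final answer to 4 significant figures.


v = pi * 0.9690 * 14.8790 / 60
v = 0.7549 m/s


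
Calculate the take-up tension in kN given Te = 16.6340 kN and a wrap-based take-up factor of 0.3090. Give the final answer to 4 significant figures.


T_tu = 16.6340 * 0.3090
T_tu = 5.140 kN


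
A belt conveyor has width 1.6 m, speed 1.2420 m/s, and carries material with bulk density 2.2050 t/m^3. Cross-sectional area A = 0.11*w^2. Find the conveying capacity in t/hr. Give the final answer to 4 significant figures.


A = 0.11 * 1.6^2 = 0.2816 m^2
C = 0.2816 * 1.2420 * 2.2050 * 3600
C = 2776 t/hr


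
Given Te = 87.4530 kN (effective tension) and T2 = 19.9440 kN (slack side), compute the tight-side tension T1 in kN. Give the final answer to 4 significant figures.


T1 = Te + T2 = 87.4530 + 19.9440
T1 = 107.4 kN


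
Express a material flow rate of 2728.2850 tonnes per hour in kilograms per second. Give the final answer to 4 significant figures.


m_dot = 2728.2850 * 1000 / 3600
m_dot = 757.9 kg/s


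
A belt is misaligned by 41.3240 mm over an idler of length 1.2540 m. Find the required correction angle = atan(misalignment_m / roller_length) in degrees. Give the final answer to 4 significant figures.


misalign_m = 41.3240 / 1000 = 0.041324 m
angle = atan(0.041324 / 1.2540)
angle = 1.887 deg


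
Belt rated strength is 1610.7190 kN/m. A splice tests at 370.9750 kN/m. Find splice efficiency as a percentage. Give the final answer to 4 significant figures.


Eff = 370.9750 / 1610.7190 * 100
Eff = 23.03 %


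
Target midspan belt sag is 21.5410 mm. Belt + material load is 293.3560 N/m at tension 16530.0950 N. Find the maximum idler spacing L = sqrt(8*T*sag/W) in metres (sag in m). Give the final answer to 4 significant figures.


sag = 21.5410/1000 = 0.021541 m
L = sqrt(8 * 16530.0950 * 0.021541 / 293.3560)
L = 3.116 m


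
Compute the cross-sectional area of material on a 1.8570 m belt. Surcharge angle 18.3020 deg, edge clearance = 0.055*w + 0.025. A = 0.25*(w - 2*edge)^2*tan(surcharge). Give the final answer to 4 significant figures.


edge = 0.055*1.8570 + 0.025 = 0.127135 m
ew = 1.8570 - 2*0.127135 = 1.60273 m
A = 0.25 * 1.60273^2 * tan(18.3020 deg)
A = 0.2124 m^2


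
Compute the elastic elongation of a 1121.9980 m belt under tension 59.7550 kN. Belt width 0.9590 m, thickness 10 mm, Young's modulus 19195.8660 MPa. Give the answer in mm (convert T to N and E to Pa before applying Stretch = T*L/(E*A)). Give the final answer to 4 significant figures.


A = 0.9590 * 0.01 = 0.00959 m^2
Stretch = 59.7550*1000 * 1121.9980 / (19195.8660e6 * 0.00959) * 1000
Stretch = 364.2 mm


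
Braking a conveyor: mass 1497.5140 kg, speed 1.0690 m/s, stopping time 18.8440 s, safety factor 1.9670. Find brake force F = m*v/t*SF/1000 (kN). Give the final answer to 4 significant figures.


F = 1497.5140 * 1.0690 / 18.8440 * 1.9670 / 1000
F = 0.1671 kN


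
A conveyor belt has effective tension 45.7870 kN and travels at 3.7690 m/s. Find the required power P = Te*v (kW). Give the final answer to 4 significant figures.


P = Te * v = 45.7870 * 3.7690
P = 172.6 kW


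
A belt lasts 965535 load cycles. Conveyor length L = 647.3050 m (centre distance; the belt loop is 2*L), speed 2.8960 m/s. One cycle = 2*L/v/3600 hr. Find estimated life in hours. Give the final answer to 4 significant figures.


cycle_time = 2 * 647.3050 / 2.8960 / 3600 = 0.124176 hr
life = 965535 * 0.124176 = 119900 hours


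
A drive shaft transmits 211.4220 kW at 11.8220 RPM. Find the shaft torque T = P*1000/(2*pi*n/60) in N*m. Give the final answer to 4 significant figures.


omega = 2*pi*11.8220/60 = 1.238 rad/s
T = 211.4220*1000 / 1.238
T = 170800 N*m


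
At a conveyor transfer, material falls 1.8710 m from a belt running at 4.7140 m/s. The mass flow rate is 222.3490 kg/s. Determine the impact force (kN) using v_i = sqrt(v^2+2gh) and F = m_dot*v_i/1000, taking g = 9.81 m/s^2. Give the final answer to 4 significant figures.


v_i = sqrt(4.7140^2 + 2*9.81*1.8710) = 7.67664 m/s
F = 222.3490 * 7.67664 / 1000
F = 1.707 kN


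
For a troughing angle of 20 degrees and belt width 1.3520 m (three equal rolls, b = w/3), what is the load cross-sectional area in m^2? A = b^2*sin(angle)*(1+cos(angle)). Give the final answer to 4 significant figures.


b = 1.3520/3 = 0.450667 m
A = 0.450667^2 * sin(20 deg) * (1 + cos(20 deg))
A = 0.1347 m^2


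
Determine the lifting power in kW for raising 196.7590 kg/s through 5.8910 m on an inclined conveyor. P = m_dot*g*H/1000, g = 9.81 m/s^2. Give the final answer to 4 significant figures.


P = 196.7590 * 9.81 * 5.8910 / 1000
P = 11.37 kW


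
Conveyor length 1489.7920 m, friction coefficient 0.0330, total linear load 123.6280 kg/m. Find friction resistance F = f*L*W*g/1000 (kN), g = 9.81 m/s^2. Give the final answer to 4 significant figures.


F = 0.0330 * 1489.7920 * 123.6280 * 9.81 / 1000
F = 59.62 kN


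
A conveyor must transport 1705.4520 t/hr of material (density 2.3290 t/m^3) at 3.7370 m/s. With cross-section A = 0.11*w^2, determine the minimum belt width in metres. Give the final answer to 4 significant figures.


A_req = 1705.4520 / (3.7370 * 2.3290 * 3600) = 0.0544308 m^2
w = sqrt(0.0544308 / 0.11)
w = 0.7034 m


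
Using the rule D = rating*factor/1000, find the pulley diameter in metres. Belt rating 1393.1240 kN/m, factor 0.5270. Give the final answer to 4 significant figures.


D = 1393.1240 * 0.5270 / 1000
D = 0.7342 m


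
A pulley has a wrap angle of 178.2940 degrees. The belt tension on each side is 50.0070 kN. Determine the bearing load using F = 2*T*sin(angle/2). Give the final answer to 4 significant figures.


F = 2 * 50.0070 * sin(178.2940/2 deg)
F = 100.0 kN


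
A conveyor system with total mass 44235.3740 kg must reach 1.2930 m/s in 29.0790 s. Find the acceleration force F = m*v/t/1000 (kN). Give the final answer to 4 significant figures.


F = 44235.3740 * 1.2930 / 29.0790 / 1000
F = 1.967 kN


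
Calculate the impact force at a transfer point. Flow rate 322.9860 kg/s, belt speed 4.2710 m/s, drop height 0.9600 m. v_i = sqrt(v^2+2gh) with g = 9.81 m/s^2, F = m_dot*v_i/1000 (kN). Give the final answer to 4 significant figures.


v_i = sqrt(4.2710^2 + 2*9.81*0.9600) = 6.08906 m/s
F = 322.9860 * 6.08906 / 1000
F = 1.967 kN


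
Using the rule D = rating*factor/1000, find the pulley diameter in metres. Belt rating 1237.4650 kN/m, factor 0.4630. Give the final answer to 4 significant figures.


D = 1237.4650 * 0.4630 / 1000
D = 0.5729 m


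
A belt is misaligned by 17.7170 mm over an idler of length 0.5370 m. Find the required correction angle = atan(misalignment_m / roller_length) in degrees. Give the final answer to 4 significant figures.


misalign_m = 17.7170 / 1000 = 0.017717 m
angle = atan(0.017717 / 0.5370)
angle = 1.890 deg


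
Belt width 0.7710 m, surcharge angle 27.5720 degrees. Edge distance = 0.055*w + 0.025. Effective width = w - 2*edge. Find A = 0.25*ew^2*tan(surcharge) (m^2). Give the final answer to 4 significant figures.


edge = 0.055*0.7710 + 0.025 = 0.067405 m
ew = 0.7710 - 2*0.067405 = 0.63619 m
A = 0.25 * 0.63619^2 * tan(27.5720 deg)
A = 0.05283 m^2


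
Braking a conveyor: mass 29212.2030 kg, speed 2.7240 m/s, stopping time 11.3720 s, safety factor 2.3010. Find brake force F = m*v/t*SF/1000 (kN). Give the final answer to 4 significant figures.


F = 29212.2030 * 2.7240 / 11.3720 * 2.3010 / 1000
F = 16.10 kN


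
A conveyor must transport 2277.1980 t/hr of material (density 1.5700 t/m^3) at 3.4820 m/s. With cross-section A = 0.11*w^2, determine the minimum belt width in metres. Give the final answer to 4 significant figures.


A_req = 2277.1980 / (3.4820 * 1.5700 * 3600) = 0.11571 m^2
w = sqrt(0.11571 / 0.11)
w = 1.026 m


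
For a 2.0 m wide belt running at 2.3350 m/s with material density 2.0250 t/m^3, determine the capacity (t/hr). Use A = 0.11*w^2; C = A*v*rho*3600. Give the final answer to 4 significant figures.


A = 0.11 * 2.0^2 = 0.44 m^2
C = 0.44 * 2.3350 * 2.0250 * 3600
C = 7490 t/hr


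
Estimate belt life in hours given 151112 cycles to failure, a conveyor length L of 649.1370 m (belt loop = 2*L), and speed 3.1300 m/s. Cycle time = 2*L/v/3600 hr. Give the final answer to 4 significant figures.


cycle_time = 2 * 649.1370 / 3.1300 / 3600 = 0.115218 hr
life = 151112 * 0.115218 = 17410 hours


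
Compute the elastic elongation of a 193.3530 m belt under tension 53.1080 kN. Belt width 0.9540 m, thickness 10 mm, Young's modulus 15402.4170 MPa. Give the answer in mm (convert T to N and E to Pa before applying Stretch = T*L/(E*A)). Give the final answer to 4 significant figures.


A = 0.9540 * 0.01 = 0.00954 m^2
Stretch = 53.1080*1000 * 193.3530 / (15402.4170e6 * 0.00954) * 1000
Stretch = 69.88 mm


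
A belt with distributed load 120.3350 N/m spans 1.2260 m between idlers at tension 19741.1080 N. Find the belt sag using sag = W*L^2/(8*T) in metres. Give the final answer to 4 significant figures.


sag = 120.3350 * 1.2260^2 / (8 * 19741.1080)
sag = 0.001145 m


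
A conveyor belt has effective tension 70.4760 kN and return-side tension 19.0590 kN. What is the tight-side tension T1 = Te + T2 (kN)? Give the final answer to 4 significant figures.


T1 = Te + T2 = 70.4760 + 19.0590
T1 = 89.53 kN


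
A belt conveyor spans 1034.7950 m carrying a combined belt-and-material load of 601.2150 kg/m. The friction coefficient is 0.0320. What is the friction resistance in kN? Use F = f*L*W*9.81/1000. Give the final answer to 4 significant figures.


F = 0.0320 * 1034.7950 * 601.2150 * 9.81 / 1000
F = 195.3 kN


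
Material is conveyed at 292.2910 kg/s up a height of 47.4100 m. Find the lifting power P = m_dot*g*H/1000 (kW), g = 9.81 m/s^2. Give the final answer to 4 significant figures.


P = 292.2910 * 9.81 * 47.4100 / 1000
P = 135.9 kW


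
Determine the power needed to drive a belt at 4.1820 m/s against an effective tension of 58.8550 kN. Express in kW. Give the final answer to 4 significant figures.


P = Te * v = 58.8550 * 4.1820
P = 246.1 kW


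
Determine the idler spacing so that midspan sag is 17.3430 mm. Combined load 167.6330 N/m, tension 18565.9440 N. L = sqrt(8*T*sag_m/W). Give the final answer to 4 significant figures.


sag = 17.3430/1000 = 0.017343 m
L = sqrt(8 * 18565.9440 * 0.017343 / 167.6330)
L = 3.920 m


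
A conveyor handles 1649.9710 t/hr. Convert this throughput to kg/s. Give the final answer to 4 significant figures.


m_dot = 1649.9710 * 1000 / 3600
m_dot = 458.3 kg/s


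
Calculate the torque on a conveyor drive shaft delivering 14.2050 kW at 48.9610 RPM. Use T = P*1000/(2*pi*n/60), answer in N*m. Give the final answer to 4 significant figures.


omega = 2*pi*48.9610/60 = 5.12718 rad/s
T = 14.2050*1000 / 5.12718
T = 2771 N*m


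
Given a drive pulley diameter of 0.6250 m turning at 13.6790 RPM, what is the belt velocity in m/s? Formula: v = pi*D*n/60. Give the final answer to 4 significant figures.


v = pi * 0.6250 * 13.6790 / 60
v = 0.4476 m/s


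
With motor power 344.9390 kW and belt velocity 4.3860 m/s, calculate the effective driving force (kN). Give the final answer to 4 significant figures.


Te = P / v = 344.9390 / 4.3860
Te = 78.65 kN


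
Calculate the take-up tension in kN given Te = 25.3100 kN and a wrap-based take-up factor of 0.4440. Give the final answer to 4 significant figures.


T_tu = 25.3100 * 0.4440
T_tu = 11.24 kN


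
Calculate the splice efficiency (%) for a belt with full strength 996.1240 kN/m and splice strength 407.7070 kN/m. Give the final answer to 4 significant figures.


Eff = 407.7070 / 996.1240 * 100
Eff = 40.93 %


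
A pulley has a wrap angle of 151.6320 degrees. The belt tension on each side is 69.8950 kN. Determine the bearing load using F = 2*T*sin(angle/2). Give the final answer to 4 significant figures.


F = 2 * 69.8950 * sin(151.6320/2 deg)
F = 135.5 kN


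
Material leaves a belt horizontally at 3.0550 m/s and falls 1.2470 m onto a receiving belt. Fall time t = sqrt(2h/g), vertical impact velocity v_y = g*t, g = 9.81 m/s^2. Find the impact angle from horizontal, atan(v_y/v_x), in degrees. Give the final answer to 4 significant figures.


t = sqrt(2*1.2470/9.81) = 0.504213 s
v_y = 9.81 * 0.504213 = 4.94633 m/s
angle = atan(4.94633 / 3.0550) = 58.30 deg


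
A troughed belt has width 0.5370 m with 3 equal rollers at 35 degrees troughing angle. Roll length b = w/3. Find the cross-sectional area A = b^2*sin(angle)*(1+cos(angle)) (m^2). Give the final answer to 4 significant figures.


b = 0.5370/3 = 0.179 m
A = 0.179^2 * sin(35 deg) * (1 + cos(35 deg))
A = 0.03343 m^2


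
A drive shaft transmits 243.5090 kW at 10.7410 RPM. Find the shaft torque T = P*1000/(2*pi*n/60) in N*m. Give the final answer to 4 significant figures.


omega = 2*pi*10.7410/60 = 1.12479 rad/s
T = 243.5090*1000 / 1.12479
T = 216500 N*m


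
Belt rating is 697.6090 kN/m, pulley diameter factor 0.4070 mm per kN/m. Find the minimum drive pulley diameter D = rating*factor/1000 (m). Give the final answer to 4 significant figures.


D = 697.6090 * 0.4070 / 1000
D = 0.2839 m


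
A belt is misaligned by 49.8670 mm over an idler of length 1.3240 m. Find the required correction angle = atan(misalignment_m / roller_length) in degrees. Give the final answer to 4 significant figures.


misalign_m = 49.8670 / 1000 = 0.049867 m
angle = atan(0.049867 / 1.3240)
angle = 2.157 deg


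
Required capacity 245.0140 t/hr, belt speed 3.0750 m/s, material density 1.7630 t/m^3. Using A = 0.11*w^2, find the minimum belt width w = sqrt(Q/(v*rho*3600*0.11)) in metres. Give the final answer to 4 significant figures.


A_req = 245.0140 / (3.0750 * 1.7630 * 3600) = 0.0125543 m^2
w = sqrt(0.0125543 / 0.11)
w = 0.3378 m


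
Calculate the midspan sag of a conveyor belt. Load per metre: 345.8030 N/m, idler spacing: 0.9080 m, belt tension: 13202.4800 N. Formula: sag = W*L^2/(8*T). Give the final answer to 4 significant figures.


sag = 345.8030 * 0.9080^2 / (8 * 13202.4800)
sag = 0.002699 m


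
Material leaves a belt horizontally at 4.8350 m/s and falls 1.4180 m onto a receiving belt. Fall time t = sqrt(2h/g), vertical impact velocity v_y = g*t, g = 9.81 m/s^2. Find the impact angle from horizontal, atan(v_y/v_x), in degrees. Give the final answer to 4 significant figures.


t = sqrt(2*1.4180/9.81) = 0.537673 s
v_y = 9.81 * 0.537673 = 5.27457 m/s
angle = atan(5.27457 / 4.8350) = 47.49 deg


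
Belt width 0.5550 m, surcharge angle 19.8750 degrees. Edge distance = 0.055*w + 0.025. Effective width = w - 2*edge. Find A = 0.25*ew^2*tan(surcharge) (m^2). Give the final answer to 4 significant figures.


edge = 0.055*0.5550 + 0.025 = 0.055525 m
ew = 0.5550 - 2*0.055525 = 0.44395 m
A = 0.25 * 0.44395^2 * tan(19.8750 deg)
A = 0.01781 m^2


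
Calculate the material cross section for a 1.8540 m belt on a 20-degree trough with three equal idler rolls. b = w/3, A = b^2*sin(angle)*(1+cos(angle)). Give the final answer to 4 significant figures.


b = 1.8540/3 = 0.618 m
A = 0.618^2 * sin(20 deg) * (1 + cos(20 deg))
A = 0.2534 m^2


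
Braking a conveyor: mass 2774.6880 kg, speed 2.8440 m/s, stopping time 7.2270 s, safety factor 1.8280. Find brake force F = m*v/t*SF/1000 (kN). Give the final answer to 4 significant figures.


F = 2774.6880 * 2.8440 / 7.2270 * 1.8280 / 1000
F = 1.996 kN


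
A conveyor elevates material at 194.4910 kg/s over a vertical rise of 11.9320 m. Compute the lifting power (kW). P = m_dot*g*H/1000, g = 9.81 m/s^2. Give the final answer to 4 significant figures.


P = 194.4910 * 9.81 * 11.9320 / 1000
P = 22.77 kW


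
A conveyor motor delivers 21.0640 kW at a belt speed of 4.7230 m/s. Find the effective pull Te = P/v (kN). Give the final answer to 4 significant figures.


Te = P / v = 21.0640 / 4.7230
Te = 4.460 kN


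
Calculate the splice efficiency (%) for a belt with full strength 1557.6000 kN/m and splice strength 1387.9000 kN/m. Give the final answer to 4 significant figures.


Eff = 1387.9000 / 1557.6000 * 100
Eff = 89.11 %


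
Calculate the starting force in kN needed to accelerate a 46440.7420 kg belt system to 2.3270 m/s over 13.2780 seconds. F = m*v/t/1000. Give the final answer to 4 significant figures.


F = 46440.7420 * 2.3270 / 13.2780 / 1000
F = 8.139 kN


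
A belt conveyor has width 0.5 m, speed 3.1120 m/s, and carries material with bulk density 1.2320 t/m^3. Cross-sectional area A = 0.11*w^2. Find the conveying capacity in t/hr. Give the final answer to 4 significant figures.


A = 0.11 * 0.5^2 = 0.0275 m^2
C = 0.0275 * 3.1120 * 1.2320 * 3600
C = 379.6 t/hr


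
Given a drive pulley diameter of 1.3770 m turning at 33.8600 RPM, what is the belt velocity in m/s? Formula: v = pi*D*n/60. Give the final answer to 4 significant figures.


v = pi * 1.3770 * 33.8600 / 60
v = 2.441 m/s


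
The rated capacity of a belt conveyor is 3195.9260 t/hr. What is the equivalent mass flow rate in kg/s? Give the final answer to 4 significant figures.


m_dot = 3195.9260 * 1000 / 3600
m_dot = 887.8 kg/s


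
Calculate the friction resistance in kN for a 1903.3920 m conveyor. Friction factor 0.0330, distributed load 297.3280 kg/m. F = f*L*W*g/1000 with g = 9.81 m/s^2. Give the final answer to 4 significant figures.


F = 0.0330 * 1903.3920 * 297.3280 * 9.81 / 1000
F = 183.2 kN


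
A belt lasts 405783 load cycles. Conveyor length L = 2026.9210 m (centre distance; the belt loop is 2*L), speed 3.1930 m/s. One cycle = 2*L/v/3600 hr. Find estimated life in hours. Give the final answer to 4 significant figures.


cycle_time = 2 * 2026.9210 / 3.1930 / 3600 = 0.352667 hr
life = 405783 * 0.352667 = 143100 hours


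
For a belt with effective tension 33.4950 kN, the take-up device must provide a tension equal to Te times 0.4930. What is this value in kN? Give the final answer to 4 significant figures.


T_tu = 33.4950 * 0.4930
T_tu = 16.51 kN


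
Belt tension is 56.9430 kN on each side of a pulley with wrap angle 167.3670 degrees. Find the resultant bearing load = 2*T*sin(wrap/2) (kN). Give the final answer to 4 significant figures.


F = 2 * 56.9430 * sin(167.3670/2 deg)
F = 113.2 kN


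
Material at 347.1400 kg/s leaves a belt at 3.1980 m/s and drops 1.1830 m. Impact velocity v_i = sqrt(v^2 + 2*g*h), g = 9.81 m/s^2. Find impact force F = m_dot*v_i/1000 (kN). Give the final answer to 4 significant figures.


v_i = sqrt(3.1980^2 + 2*9.81*1.1830) = 5.78253 m/s
F = 347.1400 * 5.78253 / 1000
F = 2.007 kN


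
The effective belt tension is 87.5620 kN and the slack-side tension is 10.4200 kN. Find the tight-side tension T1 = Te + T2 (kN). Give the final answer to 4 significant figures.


T1 = Te + T2 = 87.5620 + 10.4200
T1 = 97.98 kN


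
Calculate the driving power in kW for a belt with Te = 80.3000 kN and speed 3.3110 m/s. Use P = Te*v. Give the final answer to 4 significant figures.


P = Te * v = 80.3000 * 3.3110
P = 265.9 kW


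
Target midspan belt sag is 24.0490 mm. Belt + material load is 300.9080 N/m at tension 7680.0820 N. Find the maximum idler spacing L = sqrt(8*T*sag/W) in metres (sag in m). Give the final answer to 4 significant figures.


sag = 24.0490/1000 = 0.024049 m
L = sqrt(8 * 7680.0820 * 0.024049 / 300.9080)
L = 2.216 m


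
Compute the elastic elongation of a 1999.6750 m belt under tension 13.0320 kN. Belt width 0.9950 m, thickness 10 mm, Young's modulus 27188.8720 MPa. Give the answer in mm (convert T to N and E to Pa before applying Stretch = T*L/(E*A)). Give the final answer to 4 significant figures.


A = 0.9950 * 0.01 = 0.00995 m^2
Stretch = 13.0320*1000 * 1999.6750 / (27188.8720e6 * 0.00995) * 1000
Stretch = 96.33 mm


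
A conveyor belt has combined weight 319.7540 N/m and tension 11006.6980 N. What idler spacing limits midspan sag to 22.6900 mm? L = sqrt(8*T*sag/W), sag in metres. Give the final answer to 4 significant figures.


sag = 22.6900/1000 = 0.022690 m
L = sqrt(8 * 11006.6980 * 0.022690 / 319.7540)
L = 2.500 m


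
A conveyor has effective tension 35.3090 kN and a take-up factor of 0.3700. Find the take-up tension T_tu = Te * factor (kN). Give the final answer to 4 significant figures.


T_tu = 35.3090 * 0.3700
T_tu = 13.06 kN


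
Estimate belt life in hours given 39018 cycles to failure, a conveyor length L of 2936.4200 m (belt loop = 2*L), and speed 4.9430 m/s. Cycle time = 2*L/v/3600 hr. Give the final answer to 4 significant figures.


cycle_time = 2 * 2936.4200 / 4.9430 / 3600 = 0.330031 hr
life = 39018 * 0.330031 = 12880 hours


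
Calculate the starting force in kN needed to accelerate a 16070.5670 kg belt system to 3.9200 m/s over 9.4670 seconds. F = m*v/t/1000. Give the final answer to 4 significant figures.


F = 16070.5670 * 3.9200 / 9.4670 / 1000
F = 6.654 kN


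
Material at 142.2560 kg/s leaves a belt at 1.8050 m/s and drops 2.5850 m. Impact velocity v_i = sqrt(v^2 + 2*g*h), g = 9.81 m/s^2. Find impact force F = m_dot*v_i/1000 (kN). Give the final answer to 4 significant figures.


v_i = sqrt(1.8050^2 + 2*9.81*2.5850) = 7.34682 m/s
F = 142.2560 * 7.34682 / 1000
F = 1.045 kN


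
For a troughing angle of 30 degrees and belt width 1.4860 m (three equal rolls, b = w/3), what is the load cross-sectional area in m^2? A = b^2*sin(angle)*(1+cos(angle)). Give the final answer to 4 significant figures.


b = 1.4860/3 = 0.495333 m
A = 0.495333^2 * sin(30 deg) * (1 + cos(30 deg))
A = 0.2289 m^2


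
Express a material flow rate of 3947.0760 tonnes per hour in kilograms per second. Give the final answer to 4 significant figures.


m_dot = 3947.0760 * 1000 / 3600
m_dot = 1096 kg/s


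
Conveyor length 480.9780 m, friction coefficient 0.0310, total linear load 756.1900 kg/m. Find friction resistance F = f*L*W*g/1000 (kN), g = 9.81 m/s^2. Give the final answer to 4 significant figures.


F = 0.0310 * 480.9780 * 756.1900 * 9.81 / 1000
F = 110.6 kN


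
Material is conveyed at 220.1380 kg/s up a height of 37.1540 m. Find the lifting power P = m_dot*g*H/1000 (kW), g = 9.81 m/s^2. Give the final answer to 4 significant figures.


P = 220.1380 * 9.81 * 37.1540 / 1000
P = 80.24 kW


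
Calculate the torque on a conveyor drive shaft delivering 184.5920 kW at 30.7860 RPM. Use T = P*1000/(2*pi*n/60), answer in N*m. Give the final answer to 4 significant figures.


omega = 2*pi*30.7860/60 = 3.2239 rad/s
T = 184.5920*1000 / 3.2239
T = 57260 N*m


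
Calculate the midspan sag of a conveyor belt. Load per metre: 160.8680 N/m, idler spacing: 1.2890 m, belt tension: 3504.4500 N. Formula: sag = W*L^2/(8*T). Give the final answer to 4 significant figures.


sag = 160.8680 * 1.2890^2 / (8 * 3504.4500)
sag = 0.009534 m
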